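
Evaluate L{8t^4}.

L{t^n} = n!/s^(n+1). So L{8t^4} = 8·4!/s^5 = 192/s^5

Final answer: 192/s^5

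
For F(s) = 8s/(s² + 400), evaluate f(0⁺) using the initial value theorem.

f(0⁺) = lim_{s→∞} s·8s/(s² + 400) = lim_{s→∞} 8s²/(s² + 400) = 8

Final answer: 8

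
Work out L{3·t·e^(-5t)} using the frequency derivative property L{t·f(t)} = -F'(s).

L{e^(-5t)} = 1/(s+5). By frequency derivative: L{t·e^(-5t)} = -d/ds[1/(s+5)] = -(-1)/(s+5)² = 1/(s+5)². Then L{3·t·e^(-5t)} = 3·1/(s+5)² = 3/(s+5)²

Final answer: 3/(s+5)²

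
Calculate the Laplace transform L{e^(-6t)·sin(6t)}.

L{e^(at)·sin(ωt)} = ω/((s-a)² + ω²), so L{e^(-6t)·sin(6t)} = 6/((s+6)² + 36)

Final answer: 6/((s+6)² + 36)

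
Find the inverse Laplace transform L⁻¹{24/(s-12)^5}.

L⁻¹{n!/(s-a)^(n+1)} = t^n·e^(at) with n=4, a=12. So L⁻¹{24/(s-12)^5} = t^4·e^(12t)

Final answer: t^4·e^(12t)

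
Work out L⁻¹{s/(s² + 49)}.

This is the form c·s/(s² + a²) with a = 7. L⁻¹ = cos(7t)

Final answer: cos(7t)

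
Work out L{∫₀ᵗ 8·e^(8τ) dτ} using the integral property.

L{∫₀ᵗ f(τ)dτ} = F(s)/s with F(s) = 8/(s-8), so L{∫₀ᵗ 8·e^(8τ) dτ} = 8/(s(s-8))

Final answer: 8/(s(s-8))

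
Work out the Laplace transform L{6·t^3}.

L{t^n} = n!/s^(n+1), so L{t^3} = 6/s^4. Then L{6·t^3} = 6·6/s^4 = 36/s^4

Final answer: 36/s^4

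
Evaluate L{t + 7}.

L{t + 7} = L{t} + 7·L{1} = 1/s² + 7/s

Final answer: 1/s² + 7/s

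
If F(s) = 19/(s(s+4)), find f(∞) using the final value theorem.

f(∞) = lim_{s→0} s·19/(s(s+4)) = lim_{s→0} 19/(s+4) = 19/4 = 19/4

Final answer: 19/4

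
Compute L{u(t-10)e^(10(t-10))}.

u(t-a)f(t-a) with f(t)=e^(10t). L{e^(10t)} = 1/(s-10). By time shift: e^(-10s)/(s-10)

Final answer: e^(-10s)/(s-10)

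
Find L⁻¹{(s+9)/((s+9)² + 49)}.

Using frequency shift: L⁻¹{(s-a)/((s-a)² + b²)} = e^(at)cos(bt). Here a=-9, b=7

Final answer: e^(-9t)·cos(7t)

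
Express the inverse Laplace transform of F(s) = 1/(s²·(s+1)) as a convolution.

1/(s²·(s+1)) = (1/s^2)·(1/(s+1)) = L{t}·L{e^(-t)}. So f(t) = t*e^(-t) = ∫₀ᵗ τ·e^(-(t-τ)) dτ

Final answer: ∫₀ᵗ τ·e^(-(t-τ)) dτ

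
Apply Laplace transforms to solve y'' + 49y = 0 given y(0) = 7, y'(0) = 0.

L{y''} + 49L{y} = 0. s²Y - 7s - 0 + 49Y = 0. Y(s² + 49) = 7s. Y = (7s)/(s² + 49). Inverting: y(t) = 7cos(7t)

Final answer: y(t) = 7cos(7t)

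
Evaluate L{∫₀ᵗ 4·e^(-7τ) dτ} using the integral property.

L{∫₀ᵗ f(τ)dτ} = F(s)/s with F(s) = 4/(s+7), so L{∫₀ᵗ 4·e^(-7τ) dτ} = 4/(s(s+7))

Final answer: 4/(s(s+7))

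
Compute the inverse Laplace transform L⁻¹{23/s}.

L⁻¹{c/s} = c, so L⁻¹{23/s} = 23

Final answer: 23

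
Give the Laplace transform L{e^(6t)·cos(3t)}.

L{e^(at)·cos(ωt)} = (s-a)/((s-a)² + ω²), so L{e^(6t)·cos(3t)} = (s-6)/((s-6)² + 9)

Final answer: (s-6)/((s-6)² + 9)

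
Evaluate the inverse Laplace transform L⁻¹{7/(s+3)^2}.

L⁻¹{n!/(s-a)^(n+1)} = t^n·e^(at) with n=1, a=-3. So L⁻¹{1/(s+3)^2} = t·e^(-3t), and L⁻¹{7/(s+3)^2} = (7/1)·t·e^(-3t) = 7·t·e^(-3t)

Final answer: 7·t·e^(-3t)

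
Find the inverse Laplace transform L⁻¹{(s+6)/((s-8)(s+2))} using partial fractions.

Using partial fractions, f(t) = (14e^(8t) - 4e^(-2t))/10

Final answer: (14e^(8t) - 4e^(-2t))/10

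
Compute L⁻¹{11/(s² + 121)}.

This is the form c·a/(s² + a²) with a = 11. L⁻¹ = sin(11t)

Final answer: sin(11t)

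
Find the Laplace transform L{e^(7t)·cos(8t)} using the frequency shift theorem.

Frequency shift: L{e^(at)f(t)} = F(s-a). L{e^(7t)·cos(8t)} = (s-7)/((s-7)² + 64)

Final answer: (s-7)/((s-7)² + 64)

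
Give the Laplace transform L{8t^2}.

L{8t^2} = 8 · L{t^2} = 8 · 2/s^3 = 16/s^3

Final answer: 16/s^3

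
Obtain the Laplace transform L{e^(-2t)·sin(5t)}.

L{e^(at)·sin(ωt)} = ω/((s-a)² + ω²), so L{e^(-2t)·sin(5t)} = 5/((s+2)² + 25)

Final answer: 5/((s+2)² + 25)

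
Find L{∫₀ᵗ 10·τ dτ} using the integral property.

L{∫₀ᵗ f(τ)dτ} = F(s)/s with f(t) = 10t. F(s) = 10/s^2, so L{∫₀ᵗ 10·τ dτ} = (10/s^2)/s = 10/s^3. (Check: ∫₀ᵗ 10·τ dτ = 10t^2/2.)

Final answer: 10/s^3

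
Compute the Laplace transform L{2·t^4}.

L{t^n} = n!/s^(n+1), so L{t^4} = 24/s^5. Then L{2·t^4} = 2·24/s^5 = 48/s^5

Final answer: 48/s^5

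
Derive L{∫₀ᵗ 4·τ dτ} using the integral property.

L{∫₀ᵗ f(τ)dτ} = F(s)/s with f(t) = 4t. F(s) = 4/s^2, so L{∫₀ᵗ 4·τ dτ} = (4/s^2)/s = 4/s^3. (Check: ∫₀ᵗ 4·τ dτ = 4t^2/2.)

Final answer: 4/s^3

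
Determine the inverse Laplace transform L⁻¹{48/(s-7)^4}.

L⁻¹{n!/(s-a)^(n+1)} = t^n·e^(at) with n=3, a=7. So L⁻¹{6/(s-7)^4} = t^3·e^(7t), and L⁻¹{48/(s-7)^4} = (48/6)·t^3·e^(7t) = 8·t^3·e^(7t)

Final answer: 8·t^3·e^(7t)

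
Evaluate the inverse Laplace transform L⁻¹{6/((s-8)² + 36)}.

Using frequency shift, L⁻¹{6/((s-8)² + 36)} = e^(8t)·sin(6t)

Final answer: e^(8t)·sin(6t)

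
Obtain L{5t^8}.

L{t^n} = n!/s^(n+1). So L{5t^8} = 5·8!/s^9 = 201600/s^9

Final answer: 201600/s^9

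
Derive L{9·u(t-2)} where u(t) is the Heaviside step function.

L{u(t-a)} = e^(-as)/s. Here a=2, so L{u(t-2)} = e^(-2s)/s, and L{9·u(t-2)} = 9·e^(-2s)/s

Final answer: 9·e^(-2s)/s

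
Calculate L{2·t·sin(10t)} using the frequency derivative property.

L{sin(10t)} = 10/(s² + 100). By L{t·f(t)} = -F'(s): -d/ds[10/(s² + 100)] = -(10)·(-2s)/(s² + 100)² = 20s/(s² + 100)². Then L{2·t·sin(10t)} = 2·20s/(s² + 100)² = 40s/(s² + 100)²

Final answer: 40s/(s² + 100)²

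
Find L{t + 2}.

L{t + 2} = L{t} + 2·L{1} = 1/s² + 2/s

Final answer: 1/s² + 2/s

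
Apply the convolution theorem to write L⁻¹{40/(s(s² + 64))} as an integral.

40/(s(s² + 64)) = (1/s)·(40/(s² + 64)) = L{1}·L{5·sin(8t)}. So f(t) = 1*(5·sin(8t)) = ∫₀ᵗ 5·sin(8τ) dτ

Final answer: ∫₀ᵗ 5·sin(8τ) dτ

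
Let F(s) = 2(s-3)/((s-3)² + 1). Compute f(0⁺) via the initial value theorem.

f(0⁺) = lim_{s→∞} sF(s) = lim_{s→∞} 2s(s-3)/((s-3)² + 1) = 2

Final answer: 2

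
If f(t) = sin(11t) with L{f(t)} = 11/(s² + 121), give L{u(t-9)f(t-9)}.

Time shift theorem: L{u(t-a)f(t-a)} = e^(-as)F(s). Here a=9, F(s) = 11/(s² + 121), so L{u(t-9)f(t-9)} = e^(-9s)·11/(s² + 121)

Final answer: e^(-9s)·11/(s² + 121)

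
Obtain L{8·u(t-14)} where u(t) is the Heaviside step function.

L{u(t-a)} = e^(-as)/s. Here a=14, so L{u(t-14)} = e^(-14s)/s, and L{8·u(t-14)} = 8·e^(-14s)/s

Final answer: 8·e^(-14s)/s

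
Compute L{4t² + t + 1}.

L{4t² + t + 1} = 4·2/s³ + 1/s² + 1/s = 8/s³ + 1/s² + 1/s

Final answer: 8/s³ + 1/s² + 1/s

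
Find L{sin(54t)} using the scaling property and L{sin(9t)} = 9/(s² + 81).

Using L{f(at)} = (1/a)F(s/a) with a=6: L{sin(54t)} = (1/6) · 9/((s/6)² + 81) = (1/6) · 9·36/(s² + 2916) = 54/(s² + 2916)

Final answer: 54/(s² + 2916)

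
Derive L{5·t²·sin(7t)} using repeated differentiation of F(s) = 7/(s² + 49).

F(s) = 7/(s² + 49). F'(s) = -14s/(s² + 49)². F''(s) = -14(49 - 3s²)/(s² + 49)³ = (42s² - 686)/(s² + 49)³. So L{t²·sin(7t)} = (-1)² F''(s) = (42s² - 686)/(s² + 49)³. Then L{5·t²·sin(7t)} = 5·(42s² - 686)/(s² + 49)³ = (210s² - 3430)/(s² + 49)³

Final answer: (210s² - 3430)/(s² + 49)³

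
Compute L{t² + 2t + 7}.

L{t² + 2t + 7} = 2/s³ + 2/s² + 7/s = 2/s³ + 2/s² + 7/s

Final answer: 2/s³ + 2/s² + 7/s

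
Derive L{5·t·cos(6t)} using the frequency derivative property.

L{cos(6t)} = s/(s² + 36). Derivative: d/ds[s/(s² + 36)] = [(s² + 36) - s·2s]/(s² + 36)² = (36 - s²)/(s² + 36)². So L{t·cos(6t)} = -F'(s) = (s² - 36)/(s² + 36)². Then L{5·t·cos(6t)} = 5·(s² - 36)/(s² + 36)²

Final answer: 5·(s² - 36)/(s² + 36)²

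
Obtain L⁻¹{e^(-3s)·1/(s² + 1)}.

L⁻¹{1/(s² + 1)} = sin(t). By the time shift theorem, L⁻¹{e^(-as)F(s)} = u(t-a)f(t-a) with a=3, so L⁻¹{e^(-3s)·1/(s² + 1)} = u(t-3)·sin((t-3))

Final answer: u(t-3)·sin((t-3))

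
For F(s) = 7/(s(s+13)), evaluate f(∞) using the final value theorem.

f(∞) = lim_{s→0} s·7/(s(s+13)) = lim_{s→0} 7/(s+13) = 7/13 = 7/13

Final answer: 7/13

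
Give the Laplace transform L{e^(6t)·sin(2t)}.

L{e^(at)·sin(ωt)} = ω/((s-a)² + ω²), so L{e^(6t)·sin(2t)} = 2/((s-6)² + 4)

Final answer: 2/((s-6)² + 4)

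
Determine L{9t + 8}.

L{9t + 8} = 9·L{t} + 8·L{1} = 9/s² + 8/s

Final answer: 9/s² + 8/s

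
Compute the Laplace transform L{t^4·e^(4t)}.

L{t^n·e^(at)} = n!/(s-a)^(n+1), so L{t^4·e^(4t)} = 24/(s-4)^5

Final answer: 24/(s-4)^5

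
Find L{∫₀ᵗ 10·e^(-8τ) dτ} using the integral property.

L{∫₀ᵗ f(τ)dτ} = F(s)/s with F(s) = 10/(s+8), so L{∫₀ᵗ 10·e^(-8τ) dτ} = 10/(s(s+8))

Final answer: 10/(s(s+8))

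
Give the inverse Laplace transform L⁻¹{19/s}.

L⁻¹{c/s} = c, so L⁻¹{19/s} = 19

Final answer: 19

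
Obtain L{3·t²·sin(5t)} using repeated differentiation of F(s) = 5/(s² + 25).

F(s) = 5/(s² + 25). F'(s) = -10s/(s² + 25)². F''(s) = -10(25 - 3s²)/(s² + 25)³ = (30s² - 250)/(s² + 25)³. So L{t²·sin(5t)} = (-1)² F''(s) = (30s² - 250)/(s² + 25)³. Then L{3·t²·sin(5t)} = 3·(30s² - 250)/(s² + 25)³ = (90s² - 750)/(s² + 25)³

Final answer: (90s² - 750)/(s² + 25)³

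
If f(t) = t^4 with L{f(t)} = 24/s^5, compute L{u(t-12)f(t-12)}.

Time shift theorem: L{u(t-a)f(t-a)} = e^(-as)F(s). Here a=12, F(s) = 24/s^5, so L{u(t-12)f(t-12)} = e^(-12s)·24/s^5

Final answer: e^(-12s)·24/s^5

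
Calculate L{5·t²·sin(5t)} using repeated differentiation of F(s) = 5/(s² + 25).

F(s) = 5/(s² + 25). F'(s) = -10s/(s² + 25)². F''(s) = -10(25 - 3s²)/(s² + 25)³ = (30s² - 250)/(s² + 25)³. So L{t²·sin(5t)} = (-1)² F''(s) = (30s² - 250)/(s² + 25)³. Then L{5·t²·sin(5t)} = 5·(30s² - 250)/(s² + 25)³ = (150s² - 1250)/(s² + 25)³

Final answer: (150s² - 1250)/(s² + 25)³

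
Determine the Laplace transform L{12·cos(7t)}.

L{cos(ωt)} = s/(s² + ω²), so L{cos(7t)} = s/(s² + 49). Then L{12·cos(7t)} = 12·s/(s² + 49) = 12s/(s² + 49)

Final answer: 12s/(s² + 49)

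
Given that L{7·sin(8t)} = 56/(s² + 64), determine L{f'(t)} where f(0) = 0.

L{f'(t)} = s·F(s) - f(0) = s·56/(s² + 64) - 0 = 56s/(s² + 64)

Final answer: 56s/(s² + 64)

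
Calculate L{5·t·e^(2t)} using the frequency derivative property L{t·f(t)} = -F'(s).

L{e^(2t)} = 1/(s-2). By frequency derivative: L{t·e^(2t)} = -d/ds[1/(s-2)] = -(-1)/(s-2)² = 1/(s-2)². Then L{5·t·e^(2t)} = 5·1/(s-2)² = 5/(s-2)²

Final answer: 5/(s-2)²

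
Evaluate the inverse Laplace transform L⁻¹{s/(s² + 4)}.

L⁻¹{s/(s² + 4)} = cos(2t)

Final answer: cos(2t)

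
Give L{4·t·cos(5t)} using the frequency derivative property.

L{cos(5t)} = s/(s² + 25). Derivative: d/ds[s/(s² + 25)] = [(s² + 25) - s·2s]/(s² + 25)² = (25 - s²)/(s² + 25)². So L{t·cos(5t)} = -F'(s) = (s² - 25)/(s² + 25)². Then L{4·t·cos(5t)} = 4·(s² - 25)/(s² + 25)²

Final answer: 4·(s² - 25)/(s² + 25)²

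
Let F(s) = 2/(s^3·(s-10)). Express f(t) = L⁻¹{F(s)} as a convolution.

2/(s^3·(s-10)) = (2/s^3)·(1/(s-10)) = L{t^2}·L{e^(10t)}. So f(t) = t^2*e^(10t) = ∫₀ᵗ τ^2·e^(10(t-τ)) dτ

Final answer: ∫₀ᵗ τ^2·e^(10(t-τ)) dτ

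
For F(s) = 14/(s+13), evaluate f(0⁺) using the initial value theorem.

f(0⁺) = lim_{s→∞} s·14/(s+13) = lim_{s→∞} 14s/(s+13) = 14

Final answer: 14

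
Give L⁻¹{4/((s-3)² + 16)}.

Form: b/((s-a)² + b²) → e^(at)sin(bt). With a=3, b=4

Final answer: e^(3t)·sin(4t)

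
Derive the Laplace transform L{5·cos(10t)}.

L{cos(ωt)} = s/(s² + ω²), so L{cos(10t)} = s/(s² + 100). Then L{5·cos(10t)} = 5·s/(s² + 100) = 5s/(s² + 100)

Final answer: 5s/(s² + 100)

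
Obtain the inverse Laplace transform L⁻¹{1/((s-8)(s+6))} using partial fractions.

Decompose: A/(s-8) + B/(s+6). A = 1/14, B = -1/14. f(t) = (e^(8t) - e^(-6t))/14

Final answer: (e^(8t) - e^(-6t))/14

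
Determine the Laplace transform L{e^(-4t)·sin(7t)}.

L{e^(at)·sin(ωt)} = ω/((s-a)² + ω²), so L{e^(-4t)·sin(7t)} = 7/((s+4)² + 49)

Final answer: 7/((s+4)² + 49)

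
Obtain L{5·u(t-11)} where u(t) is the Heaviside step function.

L{u(t-a)} = e^(-as)/s. Here a=11, so L{u(t-11)} = e^(-11s)/s, and L{5·u(t-11)} = 5·e^(-11s)/s

Final answer: 5·e^(-11s)/s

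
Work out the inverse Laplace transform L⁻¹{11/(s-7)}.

L⁻¹{1/(s-a)} = e^(at), so L⁻¹{1/(s-7)} = e^(7t), and L⁻¹{11/(s-7)} = 11·e^(7t)

Final answer: 11·e^(7t)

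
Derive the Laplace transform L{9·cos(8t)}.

L{cos(ωt)} = s/(s² + ω²), so L{cos(8t)} = s/(s² + 64). Then L{9·cos(8t)} = 9·s/(s² + 64) = 9s/(s² + 64)

Final answer: 9s/(s² + 64)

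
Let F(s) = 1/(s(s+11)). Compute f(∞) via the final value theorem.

f(∞) = lim_{s→0} s·1/(s(s+11)) = lim_{s→0} 1/(s+11) = 1/11 = 1/11

Final answer: 1/11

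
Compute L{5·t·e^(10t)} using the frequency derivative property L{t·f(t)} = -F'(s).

L{e^(10t)} = 1/(s-10). By frequency derivative: L{t·e^(10t)} = -d/ds[1/(s-10)] = -(-1)/(s-10)² = 1/(s-10)². Then L{5·t·e^(10t)} = 5·1/(s-10)² = 5/(s-10)²

Final answer: 5/(s-10)²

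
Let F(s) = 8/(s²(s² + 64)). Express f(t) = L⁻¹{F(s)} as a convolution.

8/(s²(s² + 64)) = (1/s²)·(8/(s² + 64)) = L{t}·L{sin(8t)}. So f(t) = t*(sin(8t)) = ∫₀ᵗ τ·sin(8(t-τ)) dτ

Final answer: ∫₀ᵗ τ·sin(8(t-τ)) dτ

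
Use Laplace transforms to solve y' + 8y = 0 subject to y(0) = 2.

L{y'} + 8L{y} = 0. sY - 2 + 8Y = 0. Y(s+8) = 2. Y = 2/(s+8)

Final answer: y(t) = 2e^(-8t)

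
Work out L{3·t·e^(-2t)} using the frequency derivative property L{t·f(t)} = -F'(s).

L{e^(-2t)} = 1/(s+2). By frequency derivative: L{t·e^(-2t)} = -d/ds[1/(s+2)] = -(-1)/(s+2)² = 1/(s+2)². Then L{3·t·e^(-2t)} = 3·1/(s+2)² = 3/(s+2)²

Final answer: 3/(s+2)²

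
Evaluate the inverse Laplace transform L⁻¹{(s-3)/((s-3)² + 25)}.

Using frequency shift, L⁻¹{(s-3)/((s-3)² + 25)} = e^(3t)·cos(5t)

Final answer: e^(3t)·cos(5t)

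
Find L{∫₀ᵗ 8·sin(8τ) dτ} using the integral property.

L{∫₀ᵗ f(τ)dτ} = F(s)/s with F(s) = 64/(s² + 64), so the result is (64/(s² + 64))/s = 64/(s(s² + 64))

Final answer: 64/(s(s² + 64))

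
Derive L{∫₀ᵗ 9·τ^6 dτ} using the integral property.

L{∫₀ᵗ f(τ)dτ} = F(s)/s with f(t) = 9t^6. F(s) = 6480/s^7, so L{∫₀ᵗ 9·τ^6 dτ} = (6480/s^7)/s = 6480/s^8. (Check: ∫₀ᵗ 9·τ^6 dτ = 9t^7/7.)

Final answer: 6480/s^8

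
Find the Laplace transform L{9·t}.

L{t^n} = n!/s^(n+1), so L{t} = 1/s^2. Then L{9·t} = 9·1/s^2 = 9/s^2

Final answer: 9/s^2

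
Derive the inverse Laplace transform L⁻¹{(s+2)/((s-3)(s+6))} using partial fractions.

Using partial fractions, f(t) = (5e^(3t) + 4e^(-6t))/9

Final answer: (5e^(3t) + 4e^(-6t))/9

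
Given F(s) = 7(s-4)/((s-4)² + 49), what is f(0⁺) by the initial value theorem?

f(0⁺) = lim_{s→∞} sF(s) = lim_{s→∞} 7s(s-4)/((s-4)² + 49) = 7

Final answer: 7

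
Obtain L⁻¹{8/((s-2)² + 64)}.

Form: b/((s-a)² + b²) → e^(at)sin(bt). With a=2, b=8

Final answer: e^(2t)·sin(8t)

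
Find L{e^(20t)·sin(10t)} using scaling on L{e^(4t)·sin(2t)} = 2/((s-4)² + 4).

Scaling with a=5: L{e^(20t)·sin(10t)} = (1/5) · 2/((s/5-4)² + 4). Simplifying: 10/((s-20)² + 100)

Final answer: 10/((s-20)² + 100)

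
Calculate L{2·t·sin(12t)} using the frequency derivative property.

L{sin(12t)} = 12/(s² + 144). By L{t·f(t)} = -F'(s): -d/ds[12/(s² + 144)] = -(12)·(-2s)/(s² + 144)² = 24s/(s² + 144)². Then L{2·t·sin(12t)} = 2·24s/(s² + 144)² = 48s/(s² + 144)²

Final answer: 48s/(s² + 144)²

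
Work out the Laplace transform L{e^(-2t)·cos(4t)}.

L{e^(at)·cos(ωt)} = (s-a)/((s-a)² + ω²), so L{e^(-2t)·cos(4t)} = (s+2)/((s+2)² + 16)

Final answer: (s+2)/((s+2)² + 16)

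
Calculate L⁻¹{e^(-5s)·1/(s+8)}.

L⁻¹{1/(s+8)} = e^(-8t). By the time shift theorem, L⁻¹{e^(-as)F(s)} = u(t-a)f(t-a) with a=5, so L⁻¹{e^(-5s)·1/(s+8)} = u(t-5)·e^(-8(t-5))

Final answer: u(t-5)·e^(-8(t-5))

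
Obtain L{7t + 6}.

L{7t + 6} = 7·L{t} + 6·L{1} = 7/s² + 6/s

Final answer: 7/s² + 6/s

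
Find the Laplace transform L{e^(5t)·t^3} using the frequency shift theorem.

L{e^(at)·t^n} = n!/(s-a)^(n+1), so L{e^(5t)·t^3} = 6/(s-5)^4

Final answer: 6/(s-5)^4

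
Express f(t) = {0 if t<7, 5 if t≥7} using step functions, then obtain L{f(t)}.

f(t) = 5·u(t-7). L{u(t-7)} = e^(-7s)/s, so L{f(t)} = 5·e^(-7s)/s

Final answer: 5·e^(-7s)/s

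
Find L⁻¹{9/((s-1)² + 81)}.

Form: b/((s-a)² + b²) → e^(at)sin(bt). With a=1, b=9

Final answer: e^t·sin(9t)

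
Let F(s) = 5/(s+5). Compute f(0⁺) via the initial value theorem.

f(0⁺) = lim_{s→∞} s·5/(s+5) = lim_{s→∞} 5s/(s+5) = 5

Final answer: 5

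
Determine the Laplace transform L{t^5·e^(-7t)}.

L{t^n·e^(at)} = n!/(s-a)^(n+1), so L{t^5·e^(-7t)} = 120/(s+7)^6

Final answer: 120/(s+7)^6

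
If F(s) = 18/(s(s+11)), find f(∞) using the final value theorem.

f(∞) = lim_{s→0} s·18/(s(s+11)) = lim_{s→0} 18/(s+11) = 18/11 = 18/11

Final answer: 18/11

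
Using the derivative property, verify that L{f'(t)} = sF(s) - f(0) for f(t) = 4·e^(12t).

f'(t) = 48e^(12t). Direct: L{f'(t)} = 48/(s-12). Property: s·4/(s-12) - 4 = (4s - 4(s-12))/(s-12) = 48/(s-12). ✓

Final answer: 48/(s-12)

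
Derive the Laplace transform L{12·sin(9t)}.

L{sin(ωt)} = ω/(s² + ω²), so L{sin(9t)} = 9/(s² + 81). Then L{12·sin(9t)} = 12·9/(s² + 81) = 108/(s² + 81)

Final answer: 108/(s² + 81)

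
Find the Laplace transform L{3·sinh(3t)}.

L{sinh(ωt)} = ω/(s² - ω²), so L{sinh(3t)} = 3/(s² - 9). Then L{3·sinh(3t)} = 3·3/(s² - 9) = 9/(s² - 9)

Final answer: 9/(s² - 9)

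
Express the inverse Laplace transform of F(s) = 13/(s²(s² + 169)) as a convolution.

13/(s²(s² + 169)) = (1/s²)·(13/(s² + 169)) = L{t}·L{sin(13t)}. So f(t) = t*(sin(13t)) = ∫₀ᵗ τ·sin(13(t-τ)) dτ

Final answer: ∫₀ᵗ τ·sin(13(t-τ)) dτ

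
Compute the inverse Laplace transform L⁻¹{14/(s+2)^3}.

L⁻¹{n!/(s-a)^(n+1)} = t^n·e^(at) with n=2, a=-2. So L⁻¹{2/(s+2)^3} = t^2·e^(-2t), and L⁻¹{14/(s+2)^3} = (14/2)·t^2·e^(-2t) = 7·t^2·e^(-2t)

Final answer: 7·t^2·e^(-2t)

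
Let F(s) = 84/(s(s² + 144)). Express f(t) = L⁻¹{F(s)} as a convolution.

84/(s(s² + 144)) = (1/s)·(84/(s² + 144)) = L{1}·L{7·sin(12t)}. So f(t) = 1*(7·sin(12t)) = ∫₀ᵗ 7·sin(12τ) dτ

Final answer: ∫₀ᵗ 7·sin(12τ) dτ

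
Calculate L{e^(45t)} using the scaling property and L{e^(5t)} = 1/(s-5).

Using L{f(at)} = (1/a)F(s/a) with a=9 and f(t) = e^(5t): L{e^(45t)} = (1/9) · 1/((s/9)-5) = (1/9) · 9/(s-45) = 1/(s-45)

Final answer: 1/(s-45)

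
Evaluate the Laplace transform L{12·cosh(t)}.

L{cosh(ωt)} = s/(s² - ω²), so L{cosh(t)} = s/(s² - 1). Then L{12·cosh(t)} = 12·s/(s² - 1) = 12s/(s² - 1)

Final answer: 12s/(s² - 1)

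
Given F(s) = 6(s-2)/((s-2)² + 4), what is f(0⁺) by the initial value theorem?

f(0⁺) = lim_{s→∞} sF(s) = lim_{s→∞} 6s(s-2)/((s-2)² + 4) = 6

Final answer: 6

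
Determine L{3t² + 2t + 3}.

L{3t² + 2t + 3} = 3·2/s³ + 2/s² + 3/s = 6/s³ + 2/s² + 3/s

Final answer: 6/s³ + 2/s² + 3/s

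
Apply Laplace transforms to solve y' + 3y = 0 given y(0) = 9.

L{y'} + 3L{y} = 0. sY - 9 + 3Y = 0. Y(s+3) = 9. Y = 9/(s+3)

Final answer: y(t) = 9e^(-3t)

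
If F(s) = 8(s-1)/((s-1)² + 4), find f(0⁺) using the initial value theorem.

f(0⁺) = lim_{s→∞} sF(s) = lim_{s→∞} 8s(s-1)/((s-1)² + 4) = 8

Final answer: 8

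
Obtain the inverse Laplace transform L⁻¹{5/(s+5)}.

L⁻¹{1/(s-a)} = e^(at), so L⁻¹{1/(s+5)} = e^(-5t), and L⁻¹{5/(s+5)} = 5·e^(-5t)

Final answer: 5·e^(-5t)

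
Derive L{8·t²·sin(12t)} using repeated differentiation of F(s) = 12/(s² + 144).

F(s) = 12/(s² + 144). F'(s) = -24s/(s² + 144)². F''(s) = -24(144 - 3s²)/(s² + 144)³ = (72s² - 3456)/(s² + 144)³. So L{t²·sin(12t)} = (-1)² F''(s) = (72s² - 3456)/(s² + 144)³. Then L{8·t²·sin(12t)} = 8·(72s² - 3456)/(s² + 144)³ = (576s² - 27648)/(s² + 144)³

Final answer: (576s² - 27648)/(s² + 144)³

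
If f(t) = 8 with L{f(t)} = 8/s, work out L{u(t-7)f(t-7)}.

Time shift theorem: L{u(t-a)f(t-a)} = e^(-as)F(s). Here a=7, F(s) = 8/s, so L{u(t-7)f(t-7)} = e^(-7s)·8/s

Final answer: e^(-7s)·8/s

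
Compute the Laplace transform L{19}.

L{19} = 19 · L{1} = 19/s

Final answer: 19/s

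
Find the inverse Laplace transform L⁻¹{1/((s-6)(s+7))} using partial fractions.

Decompose: A/(s-6) + B/(s+7). A = 1/13, B = -1/13. f(t) = (e^(6t) - e^(-7t))/13

Final answer: (e^(6t) - e^(-7t))/13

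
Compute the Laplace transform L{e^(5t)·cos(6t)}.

L{e^(at)·cos(ωt)} = (s-a)/((s-a)² + ω²), so L{e^(5t)·cos(6t)} = (s-5)/((s-5)² + 36)

Final answer: (s-5)/((s-5)² + 36)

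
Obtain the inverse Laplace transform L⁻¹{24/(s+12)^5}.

L⁻¹{n!/(s-a)^(n+1)} = t^n·e^(at), so L⁻¹{24/(s+12)^5} = t^4·e^(-12t)

Final answer: t^4·e^(-12t)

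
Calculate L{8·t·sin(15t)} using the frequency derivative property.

L{sin(15t)} = 15/(s² + 225). By L{t·f(t)} = -F'(s): -d/ds[15/(s² + 225)] = -(15)·(-2s)/(s² + 225)² = 30s/(s² + 225)². Then L{8·t·sin(15t)} = 8·30s/(s² + 225)² = 240s/(s² + 225)²

Final answer: 240s/(s² + 225)²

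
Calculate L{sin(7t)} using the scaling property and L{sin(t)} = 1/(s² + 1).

Using L{f(at)} = (1/a)F(s/a) with a=7: L{sin(7t)} = (1/7) · 1/((s/7)² + 1) = (1/7) · 1·49/(s² + 49) = 7/(s² + 49)

Final answer: 7/(s² + 49)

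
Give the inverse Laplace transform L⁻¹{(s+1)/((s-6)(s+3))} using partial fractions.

Using partial fractions, f(t) = (7e^(6t) + 2e^(-3t))/9

Final answer: (7e^(6t) + 2e^(-3t))/9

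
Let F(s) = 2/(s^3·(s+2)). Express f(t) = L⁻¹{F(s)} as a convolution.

2/(s^3·(s+2)) = (2/s^3)·(1/(s+2)) = L{t^2}·L{e^(-2t)}. So f(t) = t^2*e^(-2t) = ∫₀ᵗ τ^2·e^(-2(t-τ)) dτ

Final answer: ∫₀ᵗ τ^2·e^(-2(t-τ)) dτ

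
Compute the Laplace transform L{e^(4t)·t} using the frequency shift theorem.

L{e^(at)·t^n} = n!/(s-a)^(n+1), so L{e^(4t)·t} = 1/(s-4)^2

Final answer: 1/(s-4)^2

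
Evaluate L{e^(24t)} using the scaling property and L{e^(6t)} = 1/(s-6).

Using L{f(at)} = (1/a)F(s/a) with a=4 and f(t) = e^(6t): L{e^(24t)} = (1/4) · 1/((s/4)-6) = (1/4) · 4/(s-24) = 1/(s-24)

Final answer: 1/(s-24)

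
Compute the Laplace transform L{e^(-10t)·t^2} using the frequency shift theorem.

L{e^(at)·t^n} = n!/(s-a)^(n+1), so L{e^(-10t)·t^2} = 2/(s+10)^3

Final answer: 2/(s+10)^3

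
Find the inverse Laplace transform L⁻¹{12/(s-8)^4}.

L⁻¹{n!/(s-a)^(n+1)} = t^n·e^(at) with n=3, a=8. So L⁻¹{6/(s-8)^4} = t^3·e^(8t), and L⁻¹{12/(s-8)^4} = (12/6)·t^3·e^(8t) = 2·t^3·e^(8t)

Final answer: 2·t^3·e^(8t)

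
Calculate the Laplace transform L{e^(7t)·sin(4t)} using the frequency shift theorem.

Frequency shift: L{e^(at)f(t)} = F(s-a). L{e^(7t)·sin(4t)} = 4/((s-7)² + 16)

Final answer: 4/((s-7)² + 16)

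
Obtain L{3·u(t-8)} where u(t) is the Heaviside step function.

L{u(t-a)} = e^(-as)/s. Here a=8, so L{u(t-8)} = e^(-8s)/s, and L{3·u(t-8)} = 3·e^(-8s)/s

Final answer: 3·e^(-8s)/s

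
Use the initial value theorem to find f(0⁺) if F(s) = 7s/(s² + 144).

f(0⁺) = lim_{s→∞} s·7s/(s² + 144) = lim_{s→∞} 7s²/(s² + 144) = 7

Final answer: 7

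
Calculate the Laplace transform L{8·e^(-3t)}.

L{e^(at)} = 1/(s-a), so L{e^(-3t)} = 1/(s+3). Then L{8·e^(-3t)} = 8/(s+3)

Final answer: 8/(s+3)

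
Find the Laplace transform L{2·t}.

L{t^n} = n!/s^(n+1), so L{t} = 1/s^2. Then L{2·t} = 2·1/s^2 = 2/s^2

Final answer: 2/s^2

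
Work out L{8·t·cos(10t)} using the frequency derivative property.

L{cos(10t)} = s/(s² + 100). Derivative: d/ds[s/(s² + 100)] = [(s² + 100) - s·2s]/(s² + 100)² = (100 - s²)/(s² + 100)². So L{t·cos(10t)} = -F'(s) = (s² - 100)/(s² + 100)². Then L{8·t·cos(10t)} = 8·(s² - 100)/(s² + 100)²

Final answer: 8·(s² - 100)/(s² + 100)²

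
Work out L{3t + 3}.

L{3t + 3} = 3·L{t} + 3·L{1} = 3/s² + 3/s

Final answer: 3/s² + 3/s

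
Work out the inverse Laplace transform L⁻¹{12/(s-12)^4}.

L⁻¹{n!/(s-a)^(n+1)} = t^n·e^(at) with n=3, a=12. So L⁻¹{6/(s-12)^4} = t^3·e^(12t), and L⁻¹{12/(s-12)^4} = (12/6)·t^3·e^(12t) = 2·t^3·e^(12t)

Final answer: 2·t^3·e^(12t)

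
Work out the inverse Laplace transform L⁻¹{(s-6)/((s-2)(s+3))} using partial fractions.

Using partial fractions, f(t) = (-4e^(2t) + 9e^(-3t))/5

Final answer: (-4e^(2t) + 9e^(-3t))/5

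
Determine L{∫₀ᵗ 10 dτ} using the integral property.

L{∫₀ᵗ f(τ)dτ} = F(s)/s with f(t) = 10. F(s) = 10/s, so L{∫₀ᵗ 10 dτ} = (10/s)/s = 10/s². (Check: ∫₀ᵗ 10 dτ = 10t.)

Final answer: 10/s²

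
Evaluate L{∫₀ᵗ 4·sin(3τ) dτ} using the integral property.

L{∫₀ᵗ f(τ)dτ} = F(s)/s with F(s) = 12/(s² + 9), so the result is (12/(s² + 9))/s = 12/(s(s² + 9))

Final answer: 12/(s(s² + 9))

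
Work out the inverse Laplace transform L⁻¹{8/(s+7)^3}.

L⁻¹{n!/(s-a)^(n+1)} = t^n·e^(at) with n=2, a=-7. So L⁻¹{2/(s+7)^3} = t^2·e^(-7t), and L⁻¹{8/(s+7)^3} = (8/2)·t^2·e^(-7t) = 4·t^2·e^(-7t)

Final answer: 4·t^2·e^(-7t)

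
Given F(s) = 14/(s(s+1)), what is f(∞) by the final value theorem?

f(∞) = lim_{s→0} s·14/(s(s+1)) = lim_{s→0} 14/(s+1) = 14/1 = 14

Final answer: 14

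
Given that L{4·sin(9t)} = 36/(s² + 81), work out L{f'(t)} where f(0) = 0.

L{f'(t)} = s·F(s) - f(0) = s·36/(s² + 81) - 0 = 36s/(s² + 81)

Final answer: 36s/(s² + 81)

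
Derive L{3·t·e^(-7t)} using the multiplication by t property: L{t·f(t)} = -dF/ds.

Using L{t^n·e^(at)} = n!/(s-a)^(n+1), L{t·e^(-7t)} = 1/(s+7)^2, so L{3·t·e^(-7t)} = 3·1/(s+7)^2 = 3/(s+7)^2

Final answer: 3/(s+7)^2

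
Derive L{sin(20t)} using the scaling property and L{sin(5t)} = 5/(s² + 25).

Using L{f(at)} = (1/a)F(s/a) with a=4: L{sin(20t)} = (1/4) · 5/((s/4)² + 25) = (1/4) · 5·16/(s² + 400) = 20/(s² + 400)

Final answer: 20/(s² + 400)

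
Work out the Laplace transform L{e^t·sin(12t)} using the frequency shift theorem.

Frequency shift: L{e^(at)f(t)} = F(s-a). L{e^t·sin(12t)} = 12/((s-1)² + 144)

Final answer: 12/((s-1)² + 144)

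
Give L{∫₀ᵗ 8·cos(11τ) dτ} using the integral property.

L{∫₀ᵗ f(τ)dτ} = F(s)/s with F(s) = 8s/(s² + 121), so the result is (8s/(s² + 121))/s = 8/(s² + 121)

Final answer: 8/(s² + 121)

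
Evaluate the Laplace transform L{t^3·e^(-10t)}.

L{t^n·e^(at)} = n!/(s-a)^(n+1), so L{t^3·e^(-10t)} = 6/(s+10)^4

Final answer: 6/(s+10)^4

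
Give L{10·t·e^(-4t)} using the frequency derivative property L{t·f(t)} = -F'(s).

L{e^(-4t)} = 1/(s+4). By frequency derivative: L{t·e^(-4t)} = -d/ds[1/(s+4)] = -(-1)/(s+4)² = 1/(s+4)². Then L{10·t·e^(-4t)} = 10·1/(s+4)² = 10/(s+4)²

Final answer: 10/(s+4)²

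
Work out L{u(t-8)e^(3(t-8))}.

u(t-a)f(t-a) with f(t)=e^(3t). L{e^(3t)} = 1/(s-3). By time shift: e^(-8s)/(s-3)

Final answer: e^(-8s)/(s-3)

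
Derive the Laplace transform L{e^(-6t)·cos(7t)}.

L{e^(at)·cos(ωt)} = (s-a)/((s-a)² + ω²), so L{e^(-6t)·cos(7t)} = (s+6)/((s+6)² + 49)

Final answer: (s+6)/((s+6)² + 49)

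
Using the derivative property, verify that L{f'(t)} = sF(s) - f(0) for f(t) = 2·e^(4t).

f'(t) = 8e^(4t). Direct: L{f'(t)} = 8/(s-4). Property: s·2/(s-4) - 2 = (2s - 2(s-4))/(s-4) = 8/(s-4). ✓

Final answer: 8/(s-4)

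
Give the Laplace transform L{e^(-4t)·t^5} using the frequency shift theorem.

L{e^(at)·t^n} = n!/(s-a)^(n+1), so L{e^(-4t)·t^5} = 120/(s+4)^6

Final answer: 120/(s+4)^6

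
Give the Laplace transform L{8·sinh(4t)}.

L{sinh(ωt)} = ω/(s² - ω²), so L{sinh(4t)} = 4/(s² - 16). Then L{8·sinh(4t)} = 8·4/(s² - 16) = 32/(s² - 16)

Final answer: 32/(s² - 16)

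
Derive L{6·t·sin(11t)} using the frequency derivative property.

L{sin(11t)} = 11/(s² + 121). By L{t·f(t)} = -F'(s): -d/ds[11/(s² + 121)] = -(11)·(-2s)/(s² + 121)² = 22s/(s² + 121)². Then L{6·t·sin(11t)} = 6·22s/(s² + 121)² = 132s/(s² + 121)²

Final answer: 132s/(s² + 121)²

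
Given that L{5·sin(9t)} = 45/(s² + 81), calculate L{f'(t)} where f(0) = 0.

L{f'(t)} = s·F(s) - f(0) = s·45/(s² + 81) - 0 = 45s/(s² + 81)

Final answer: 45s/(s² + 81)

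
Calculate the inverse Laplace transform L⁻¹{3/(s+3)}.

L⁻¹{1/(s-a)} = e^(at), so L⁻¹{1/(s+3)} = e^(-3t), and L⁻¹{3/(s+3)} = 3·e^(-3t)

Final answer: 3·e^(-3t)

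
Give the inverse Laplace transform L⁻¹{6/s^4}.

L⁻¹{n!/s^(n+1)} = t^n with n=3. So L⁻¹{6/s^4} = t^3

Final answer: t^3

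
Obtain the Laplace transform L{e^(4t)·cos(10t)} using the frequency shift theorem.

Frequency shift: L{e^(at)f(t)} = F(s-a). L{e^(4t)·cos(10t)} = (s-4)/((s-4)² + 100)

Final answer: (s-4)/((s-4)² + 100)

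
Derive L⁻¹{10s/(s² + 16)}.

This is the form c·s/(s² + a²) with a = 4, c = 10. L⁻¹ = 10·cos(4t)

Final answer: 10·cos(4t)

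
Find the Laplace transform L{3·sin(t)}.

L{sin(ωt)} = ω/(s² + ω²), so L{sin(t)} = 1/(s² + 1). Then L{3·sin(t)} = 3·1/(s² + 1) = 3/(s² + 1)

Final answer: 3/(s² + 1)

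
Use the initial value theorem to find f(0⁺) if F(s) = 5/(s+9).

f(0⁺) = lim_{s→∞} s·5/(s+9) = lim_{s→∞} 5s/(s+9) = 5

Final answer: 5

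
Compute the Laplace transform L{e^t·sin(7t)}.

L{e^(at)·sin(ωt)} = ω/((s-a)² + ω²), so L{e^t·sin(7t)} = 7/((s-1)² + 49)

Final answer: 7/((s-1)² + 49)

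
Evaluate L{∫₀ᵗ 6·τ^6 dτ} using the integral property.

L{∫₀ᵗ f(τ)dτ} = F(s)/s with f(t) = 6t^6. F(s) = 4320/s^7, so L{∫₀ᵗ 6·τ^6 dτ} = (4320/s^7)/s = 4320/s^8. (Check: ∫₀ᵗ 6·τ^6 dτ = 6t^7/7.)

Final answer: 4320/s^8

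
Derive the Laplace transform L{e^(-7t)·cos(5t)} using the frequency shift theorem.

Frequency shift: L{e^(at)f(t)} = F(s-a). L{e^(-7t)·cos(5t)} = (s+7)/((s+7)² + 25)

Final answer: (s+7)/((s+7)² + 25)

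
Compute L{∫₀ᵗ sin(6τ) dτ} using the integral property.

L{∫₀ᵗ f(τ)dτ} = F(s)/s with F(s) = 6/(s² + 36), so the result is (6/(s² + 36))/s = 6/(s(s² + 36))

Final answer: 6/(s(s² + 36))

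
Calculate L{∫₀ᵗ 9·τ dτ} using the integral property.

L{∫₀ᵗ f(τ)dτ} = F(s)/s with f(t) = 9t. F(s) = 9/s^2, so L{∫₀ᵗ 9·τ dτ} = (9/s^2)/s = 9/s^3. (Check: ∫₀ᵗ 9·τ dτ = 9t^2/2.)

Final answer: 9/s^3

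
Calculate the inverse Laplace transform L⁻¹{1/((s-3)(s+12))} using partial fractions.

Decompose: A/(s-3) + B/(s+12). A = 1/15, B = -1/15. f(t) = (e^(3t) - e^(-12t))/15

Final answer: (e^(3t) - e^(-12t))/15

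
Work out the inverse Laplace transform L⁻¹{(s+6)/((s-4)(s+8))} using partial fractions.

Using partial fractions, f(t) = (10e^(4t) + 2e^(-8t))/12

Final answer: (10e^(4t) + 2e^(-8t))/12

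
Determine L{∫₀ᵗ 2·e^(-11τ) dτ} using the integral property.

L{∫₀ᵗ f(τ)dτ} = F(s)/s with F(s) = 2/(s+11), so L{∫₀ᵗ 2·e^(-11τ) dτ} = 2/(s(s+11))

Final answer: 2/(s(s+11))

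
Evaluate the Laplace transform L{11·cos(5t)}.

L{cos(ωt)} = s/(s² + ω²), so L{cos(5t)} = s/(s² + 25). Then L{11·cos(5t)} = 11·s/(s² + 25) = 11s/(s² + 25)

Final answer: 11s/(s² + 25)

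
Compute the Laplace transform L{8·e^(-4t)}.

L{e^(at)} = 1/(s-a), so L{e^(-4t)} = 1/(s+4). Then L{8·e^(-4t)} = 8/(s+4)

Final answer: 8/(s+4)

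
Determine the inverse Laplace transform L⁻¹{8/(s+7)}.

L⁻¹{1/(s-a)} = e^(at), so L⁻¹{1/(s+7)} = e^(-7t), and L⁻¹{8/(s+7)} = 8·e^(-7t)

Final answer: 8·e^(-7t)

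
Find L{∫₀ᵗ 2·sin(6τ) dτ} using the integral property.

L{∫₀ᵗ f(τ)dτ} = F(s)/s with F(s) = 12/(s² + 36), so the result is (12/(s² + 36))/s = 12/(s(s² + 36))

Final answer: 12/(s(s² + 36))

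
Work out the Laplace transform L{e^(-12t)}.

L{e^(at)} = 1/(s-a), so L{e^(-12t)} = 1/(s+12)

Final answer: 1/(s+12)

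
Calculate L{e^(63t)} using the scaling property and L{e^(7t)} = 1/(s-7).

Using L{f(at)} = (1/a)F(s/a) with a=9 and f(t) = e^(7t): L{e^(63t)} = (1/9) · 1/((s/9)-7) = (1/9) · 9/(s-63) = 1/(s-63)

Final answer: 1/(s-63)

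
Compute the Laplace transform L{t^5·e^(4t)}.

L{t^n·e^(at)} = n!/(s-a)^(n+1), so L{t^5·e^(4t)} = 120/(s-4)^6

Final answer: 120/(s-4)^6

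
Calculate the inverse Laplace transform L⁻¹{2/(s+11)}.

L⁻¹{1/(s-a)} = e^(at), so L⁻¹{1/(s+11)} = e^(-11t), and L⁻¹{2/(s+11)} = 2·e^(-11t)

Final answer: 2·e^(-11t)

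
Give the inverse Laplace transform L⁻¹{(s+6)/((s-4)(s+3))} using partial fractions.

Using partial fractions, f(t) = (10e^(4t) - 3e^(-3t))/7

Final answer: (10e^(4t) - 3e^(-3t))/7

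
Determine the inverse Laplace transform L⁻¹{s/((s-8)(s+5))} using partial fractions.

Using partial fractions, f(t) = (8e^(8t) + 5e^(-5t))/13

Final answer: (8e^(8t) + 5e^(-5t))/13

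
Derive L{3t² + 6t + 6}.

L{3t² + 6t + 6} = 3·2/s³ + 6/s² + 6/s = 6/s³ + 6/s² + 6/s

Final answer: 6/s³ + 6/s² + 6/s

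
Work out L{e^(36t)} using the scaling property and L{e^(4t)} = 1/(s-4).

Using L{f(at)} = (1/a)F(s/a) with a=9 and f(t) = e^(4t): L{e^(36t)} = (1/9) · 1/((s/9)-4) = (1/9) · 9/(s-36) = 1/(s-36)

Final answer: 1/(s-36)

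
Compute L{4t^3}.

L{t^n} = n!/s^(n+1). So L{4t^3} = 4·3!/s^4 = 24/s^4

Final answer: 24/s^4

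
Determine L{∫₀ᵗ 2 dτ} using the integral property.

L{∫₀ᵗ f(τ)dτ} = F(s)/s with f(t) = 2. F(s) = 2/s, so L{∫₀ᵗ 2 dτ} = (2/s)/s = 2/s². (Check: ∫₀ᵗ 2 dτ = 2t.)

Final answer: 2/s²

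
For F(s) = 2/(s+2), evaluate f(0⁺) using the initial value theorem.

f(0⁺) = lim_{s→∞} s·2/(s+2) = lim_{s→∞} 2s/(s+2) = 2

Final answer: 2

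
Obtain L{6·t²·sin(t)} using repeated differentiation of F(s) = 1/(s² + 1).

F(s) = 1/(s² + 1). F'(s) = -2s/(s² + 1)². F''(s) = -2(1 - 3s²)/(s² + 1)³ = (6s² - 2)/(s² + 1)³. So L{t²·sin(t)} = (-1)² F''(s) = (6s² - 2)/(s² + 1)³. Then L{6·t²·sin(t)} = 6·(6s² - 2)/(s² + 1)³ = (36s² - 12)/(s² + 1)³

Final answer: (36s² - 12)/(s² + 1)³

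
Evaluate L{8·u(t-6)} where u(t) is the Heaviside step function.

L{u(t-a)} = e^(-as)/s. Here a=6, so L{u(t-6)} = e^(-6s)/s, and L{8·u(t-6)} = 8·e^(-6s)/s

Final answer: 8·e^(-6s)/s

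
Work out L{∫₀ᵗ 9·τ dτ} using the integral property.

L{∫₀ᵗ f(τ)dτ} = F(s)/s with f(t) = 9t. F(s) = 9/s^2, so L{∫₀ᵗ 9·τ dτ} = (9/s^2)/s = 9/s^3. (Check: ∫₀ᵗ 9·τ dτ = 9t^2/2.)

Final answer: 9/s^3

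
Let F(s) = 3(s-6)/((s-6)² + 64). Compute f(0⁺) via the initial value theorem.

f(0⁺) = lim_{s→∞} sF(s) = lim_{s→∞} 3s(s-6)/((s-6)² + 64) = 3

Final answer: 3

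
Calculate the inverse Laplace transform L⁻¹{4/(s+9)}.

L⁻¹{1/(s-a)} = e^(at), so L⁻¹{1/(s+9)} = e^(-9t), and L⁻¹{4/(s+9)} = 4·e^(-9t)

Final answer: 4·e^(-9t)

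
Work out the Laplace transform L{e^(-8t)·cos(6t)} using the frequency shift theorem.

Frequency shift: L{e^(at)f(t)} = F(s-a). L{e^(-8t)·cos(6t)} = (s+8)/((s+8)² + 36)

Final answer: (s+8)/((s+8)² + 36)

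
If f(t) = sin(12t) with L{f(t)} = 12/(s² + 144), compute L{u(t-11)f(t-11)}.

Time shift theorem: L{u(t-a)f(t-a)} = e^(-as)F(s). Here a=11, F(s) = 12/(s² + 144), so L{u(t-11)f(t-11)} = e^(-11s)·12/(s² + 144)

Final answer: e^(-11s)·12/(s² + 144)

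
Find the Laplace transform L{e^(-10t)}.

L{e^(at)} = 1/(s-a), so L{e^(-10t)} = 1/(s+10)

Final answer: 1/(s+10)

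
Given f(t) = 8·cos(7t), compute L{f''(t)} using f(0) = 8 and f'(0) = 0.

F(s) = 8s/(s² + 49). L{f''(t)} = s²F(s) - sf(0) - f'(0) = 8s³/(s² + 49) - 8s = (8s³ - 8s(s² + 49))/(s² + 49) = -392s/(s² + 49)

Final answer: -392s/(s² + 49)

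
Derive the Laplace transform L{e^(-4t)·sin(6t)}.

L{e^(at)·sin(ωt)} = ω/((s-a)² + ω²), so L{e^(-4t)·sin(6t)} = 6/((s+4)² + 36)

Final answer: 6/((s+4)² + 36)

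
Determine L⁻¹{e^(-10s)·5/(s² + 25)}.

L⁻¹{5/(s² + 25)} = sin(5t). By the time shift theorem, L⁻¹{e^(-as)F(s)} = u(t-a)f(t-a) with a=10, so L⁻¹{e^(-10s)·5/(s² + 25)} = u(t-10)·sin(5(t-10))

Final answer: u(t-10)·sin(5(t-10))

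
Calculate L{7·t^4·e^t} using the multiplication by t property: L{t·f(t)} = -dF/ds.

Using L{t^n·e^(at)} = n!/(s-a)^(n+1), L{t^4·e^t} = 24/(s-1)^5, so L{7·t^4·e^t} = 7·24/(s-1)^5 = 168/(s-1)^5

Final answer: 168/(s-1)^5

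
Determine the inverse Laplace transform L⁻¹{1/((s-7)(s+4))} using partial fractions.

Decompose: A/(s-7) + B/(s+4). A = 1/11, B = -1/11. f(t) = (e^(7t) - e^(-4t))/11

Final answer: (e^(7t) - e^(-4t))/11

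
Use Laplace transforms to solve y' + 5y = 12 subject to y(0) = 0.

sY + 5Y = 12/s. Y = 12/(s(s+5)). Partial fractions: Y = 12/5/s - 12/5/(s+5)

Final answer: y(t) = 12/5(1 - e^(-5t))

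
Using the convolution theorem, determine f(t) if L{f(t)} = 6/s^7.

6/s^7 = (6/s)·(1/s^6) = L{6}·L{t^5/120}. By convolution, f(t) = 6*t^5/120 = ∫₀ᵗ 6·τ^5/120 dτ = 6·t^6/720

Final answer: 6·t^6/720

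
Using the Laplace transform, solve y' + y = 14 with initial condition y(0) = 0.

sY + Y = 14/s. Y = 14/(s(s+1)). Partial fractions: Y = 14/s - 14/(s+1)

Final answer: y(t) = 14(1 - e^(-t))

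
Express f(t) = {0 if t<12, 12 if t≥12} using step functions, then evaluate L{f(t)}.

f(t) = 12·u(t-12). L{u(t-12)} = e^(-12s)/s, so L{f(t)} = 12·e^(-12s)/s

Final answer: 12·e^(-12s)/s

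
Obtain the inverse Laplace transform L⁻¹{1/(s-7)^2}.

L⁻¹{n!/(s-a)^(n+1)} = t^n·e^(at), so L⁻¹{1/(s-7)^2} = t·e^(7t)

Final answer: t·e^(7t)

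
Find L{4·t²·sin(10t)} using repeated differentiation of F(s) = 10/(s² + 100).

F(s) = 10/(s² + 100). F'(s) = -20s/(s² + 100)². F''(s) = -20(100 - 3s²)/(s² + 100)³ = (60s² - 2000)/(s² + 100)³. So L{t²·sin(10t)} = (-1)² F''(s) = (60s² - 2000)/(s² + 100)³. Then L{4·t²·sin(10t)} = 4·(60s² - 2000)/(s² + 100)³ = (240s² - 8000)/(s² + 100)³

Final answer: (240s² - 8000)/(s² + 100)³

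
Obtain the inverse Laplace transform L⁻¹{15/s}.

L⁻¹{c/s} = c, so L⁻¹{15/s} = 15

Final answer: 15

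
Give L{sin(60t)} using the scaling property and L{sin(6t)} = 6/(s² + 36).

Using L{f(at)} = (1/a)F(s/a) with a=10: L{sin(60t)} = (1/10) · 6/((s/10)² + 36) = (1/10) · 6·100/(s² + 3600) = 60/(s² + 3600)

Final answer: 60/(s² + 3600)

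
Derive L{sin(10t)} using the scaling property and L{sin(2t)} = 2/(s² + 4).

Using L{f(at)} = (1/a)F(s/a) with a=5: L{sin(10t)} = (1/5) · 2/((s/5)² + 4) = (1/5) · 2·25/(s² + 100) = 10/(s² + 100)

Final answer: 10/(s² + 100)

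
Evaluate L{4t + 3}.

L{4t + 3} = 4·L{t} + 3·L{1} = 4/s² + 3/s

Final answer: 4/s² + 3/s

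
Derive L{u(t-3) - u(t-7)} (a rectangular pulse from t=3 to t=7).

L{u(t-a)} = e^(-as)/s. L{u(t-3) - u(t-7)} = (e^(-3s) - e^(-7s))/s

Final answer: (e^(-3s) - e^(-7s))/s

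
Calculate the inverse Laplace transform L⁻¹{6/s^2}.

L⁻¹{n!/s^(n+1)} = t^n with n=1. So L⁻¹{1/s^2} = t, and L⁻¹{6/s^2} = (6/1)·t = 6·t

Final answer: 6·t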